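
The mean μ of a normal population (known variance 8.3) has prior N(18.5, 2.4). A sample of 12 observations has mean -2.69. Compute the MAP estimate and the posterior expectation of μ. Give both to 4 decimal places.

Posterior for μ is Normal. Precision-weighted mean: (1/2.4·18.5 + 12/8.3·-2.69) / (1/2.4 + 12/8.3) = 2.0506.
A Normal posterior is symmetric, so mode = mean.

MAP = 2.0506; posterior mean = 2.0506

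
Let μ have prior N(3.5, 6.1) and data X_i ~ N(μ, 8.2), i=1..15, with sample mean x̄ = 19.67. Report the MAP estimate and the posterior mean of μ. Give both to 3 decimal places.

Posterior for μ is Normal. Precision-weighted mean: (1/6.1·3.5 + 15/8.2·19.67) / (1/6.1 + 15/8.2) = 18.340.
A Normal posterior is symmetric, so mode = mean.

MAP estimate = 18.340, posterior mean = 18.340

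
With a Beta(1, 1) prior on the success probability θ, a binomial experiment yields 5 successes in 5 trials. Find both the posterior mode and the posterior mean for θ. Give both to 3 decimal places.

MAP = 1.000; posterior mean = 0.857

Posterior: Beta(1+5, 1+0) = Beta(6, 1).
Since β = 1 ≤ 1 and α > 1, the Beta density is monotone increasing on [0,1]; the mode is at 1.
Mean = 6/(6+1) = 0.857.
The mean is pulled below the mode by the posterior's left skew.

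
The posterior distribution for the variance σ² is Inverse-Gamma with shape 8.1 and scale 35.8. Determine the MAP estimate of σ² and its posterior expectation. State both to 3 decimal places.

Mode = β/(α+1) = 35.8/9.1 = 3.934.
Mean = β/(α−1) = 35.8/7.1 = 5.042.

MAP = 3.934, posterior mean = 5.042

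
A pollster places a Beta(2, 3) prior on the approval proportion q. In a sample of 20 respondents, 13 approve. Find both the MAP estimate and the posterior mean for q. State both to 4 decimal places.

MAP: 0.6087. Posterior mean: 0.6000.

Posterior: Beta(2+13, 3+7) = Beta(15, 10).
Mode = (15−1)/(15+10−2) = 14/23 = 0.6087.
Mean = 15/(15+10) = 15/25 = 0.6000.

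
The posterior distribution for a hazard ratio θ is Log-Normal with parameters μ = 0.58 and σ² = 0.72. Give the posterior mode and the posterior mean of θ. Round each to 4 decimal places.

Mode = exp(μ − σ²) = exp(-0.14) = 0.8694.
Mean = exp(μ + σ²/2) = exp(0.940) = 2.5600.

MAP = 0.8694; posterior mean = 2.5600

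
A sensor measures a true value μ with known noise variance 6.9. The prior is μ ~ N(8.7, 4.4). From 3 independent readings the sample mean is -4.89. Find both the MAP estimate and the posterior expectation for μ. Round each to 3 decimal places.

μ_MAP = -0.225, E[μ|data] = -0.225

Posterior for μ is Normal. Precision-weighted mean: (1/4.4·8.7 + 3/6.9·-4.89) / (1/4.4 + 3/6.9) = -0.225.
A Normal posterior is symmetric, so mode = mean.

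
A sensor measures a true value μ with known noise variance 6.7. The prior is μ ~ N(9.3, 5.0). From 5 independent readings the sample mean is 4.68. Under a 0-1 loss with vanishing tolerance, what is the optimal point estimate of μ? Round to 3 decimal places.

Posterior for μ is Normal. Precision-weighted mean: (1/5.0·9.3 + 5/6.7·4.68) / (1/5.0 + 5/6.7) = 5.656.
A Normal posterior is symmetric, so mode = mean.
This is the posterior mode — the MAP estimate.

5.656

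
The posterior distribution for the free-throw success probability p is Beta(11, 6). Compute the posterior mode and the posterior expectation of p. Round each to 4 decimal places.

Mode = (11−1)/(11+6−2) = 10/15 = 0.6667.
Mean = 11/(11+6) = 11/17 = 0.6471.
The posterior is left-skewed, so the mode exceeds the mean.

posterior mode = 0.6667, posterior expectation = 0.6471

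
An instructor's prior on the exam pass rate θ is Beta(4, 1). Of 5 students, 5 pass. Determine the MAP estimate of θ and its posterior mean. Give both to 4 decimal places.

Posterior: Beta(4+5, 1+0) = Beta(9, 1).
Since β = 1 ≤ 1 and α > 1, the Beta density is monotone increasing on [0,1]; the mode is at 1.
Mean = 9/(9+1) = 0.9000.
The mean is pulled below the mode by the posterior's left skew.

θ_MAP = 1.0000, E[θ|data] = 0.9000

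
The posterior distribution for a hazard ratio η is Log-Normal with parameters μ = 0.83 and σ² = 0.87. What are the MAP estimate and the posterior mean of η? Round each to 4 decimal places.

Mode = exp(μ − σ²) = exp(-0.04) = 0.9608.
Mean = exp(μ + σ²/2) = exp(1.265) = 3.5431.

MAP: 0.9608. Posterior mean: 3.5431.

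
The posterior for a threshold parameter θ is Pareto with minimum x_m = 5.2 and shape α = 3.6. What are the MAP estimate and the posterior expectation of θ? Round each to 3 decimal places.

MAP = 5.200; posterior mean = 7.200

The Pareto density is strictly decreasing on [x_m, ∞), so the mode is x_m = 5.200.
Mean = α·x_m/(α−1) = 3.6·5.2/2.6 = 7.200.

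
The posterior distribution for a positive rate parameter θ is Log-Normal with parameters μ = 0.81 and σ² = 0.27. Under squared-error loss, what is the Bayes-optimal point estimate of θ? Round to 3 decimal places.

Mode = exp(μ − σ²) = exp(0.54) = 1.716.
Mean = exp(μ + σ²/2) = exp(0.945) = 2.573.
Squared-error loss ⇒ the optimal estimator is the posterior mean.

2.573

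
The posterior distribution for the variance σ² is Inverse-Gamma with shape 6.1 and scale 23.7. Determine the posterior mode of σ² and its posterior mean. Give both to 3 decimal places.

MAP: 3.338. Posterior mean: 4.647.

Mode = β/(α+1) = 23.7/7.1 = 3.338.
Mean = β/(α−1) = 23.7/5.1 = 4.647.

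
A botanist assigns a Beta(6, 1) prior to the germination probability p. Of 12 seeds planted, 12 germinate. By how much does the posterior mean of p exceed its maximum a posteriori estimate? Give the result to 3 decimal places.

Posterior: Beta(6+12, 1+0) = Beta(18, 1).
Since β = 1 ≤ 1 and α > 1, the Beta density is monotone increasing on [0,1]; the mode is at 1.
Mean = 18/(18+1) = 0.947.
Difference = 0.947 − 1.000 = -0.053.

-0.053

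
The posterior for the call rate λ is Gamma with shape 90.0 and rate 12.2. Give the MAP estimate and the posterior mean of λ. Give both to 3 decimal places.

Mode = (α−1)/β = 89.0/12.2 = 7.295.
Mean = α/β = 90.0/12.2 = 7.377.
The mean is pulled above the mode by the posterior's right skew.

MAP estimate = 7.295, posterior mean = 7.377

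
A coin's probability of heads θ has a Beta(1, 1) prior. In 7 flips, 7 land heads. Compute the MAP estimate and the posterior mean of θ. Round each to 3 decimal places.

MAP estimate = 1.000, posterior mean = 0.889

Posterior: Beta(1+7, 1+0) = Beta(8, 1).
Since β = 1 ≤ 1 and α > 1, the Beta density is monotone increasing on [0,1]; the mode is at 1.
Mean = 8/(8+1) = 0.889.
Left-skewed posterior ⇒ mean < mode.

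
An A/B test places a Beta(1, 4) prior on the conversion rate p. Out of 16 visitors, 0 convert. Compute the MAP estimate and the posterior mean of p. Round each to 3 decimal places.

Posterior: Beta(1+0, 4+16) = Beta(1, 20).
Since α = 1 ≤ 1 and β > 1, the Beta density is monotone decreasing on [0,1]; the mode is at 0.
Mean = 1/(1+20) = 0.048.

MAP: 0.000. Posterior mean: 0.048.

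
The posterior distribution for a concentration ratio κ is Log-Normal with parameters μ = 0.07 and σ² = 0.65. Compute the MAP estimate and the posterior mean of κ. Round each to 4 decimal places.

Mode = exp(μ − σ²) = exp(-0.58) = 0.5599.
Mean = exp(μ + σ²/2) = exp(0.395) = 1.4844.

κ_MAP = 0.5599, E[κ|data] = 1.4844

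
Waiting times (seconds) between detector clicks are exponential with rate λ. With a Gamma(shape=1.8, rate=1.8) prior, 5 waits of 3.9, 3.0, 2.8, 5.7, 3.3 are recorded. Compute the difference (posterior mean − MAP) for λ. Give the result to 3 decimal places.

0.049

Σ times = 18.7. Posterior: Gamma(shape = 1.8+5 = 6.8, rate = 1.8+18.7 = 20.5).
Mode = (α−1)/β = 5.8/20.5 = 0.283.
Mean = α/β = 6.8/20.5 = 0.332.
Difference = 0.332 − 0.283 = 0.049.
The posterior is right-skewed, so the mean exceeds the mode.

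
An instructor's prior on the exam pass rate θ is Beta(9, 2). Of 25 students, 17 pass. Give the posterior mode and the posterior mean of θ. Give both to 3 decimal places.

Posterior: Beta(9+17, 2+8) = Beta(26, 10).
Mode = (26−1)/(26+10−2) = 25/34 = 0.735.
Mean = 26/(26+10) = 26/36 = 0.722.
Left-skewed posterior ⇒ mean < mode.

MAP = 0.735; posterior mean = 0.722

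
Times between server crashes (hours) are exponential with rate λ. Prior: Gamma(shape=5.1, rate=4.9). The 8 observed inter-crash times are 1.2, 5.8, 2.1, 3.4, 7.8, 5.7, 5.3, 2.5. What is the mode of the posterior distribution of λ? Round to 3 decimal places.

Σ times = 33.8. Posterior: Gamma(shape = 5.1+8 = 13.1, rate = 4.9+33.8 = 38.7).
Mode = (α−1)/β = 12.1/38.7 = 0.313.
Mean = α/β = 13.1/38.7 = 0.339.
This is the posterior mode — the MAP estimate.

0.313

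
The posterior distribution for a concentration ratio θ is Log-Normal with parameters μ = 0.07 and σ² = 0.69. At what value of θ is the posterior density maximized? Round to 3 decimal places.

Mode = exp(μ − σ²) = exp(-0.62) = 0.538.
Mean = exp(μ + σ²/2) = exp(0.415) = 1.514.
This is the posterior mode — the MAP estimate.

0.538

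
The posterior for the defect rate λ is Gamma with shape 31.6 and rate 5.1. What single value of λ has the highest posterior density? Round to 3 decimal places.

6.000

Mode = (α−1)/β = 30.6/5.1 = 6.000.
Mean = α/β = 31.6/5.1 = 6.196.
This is the posterior mode — the MAP estimate.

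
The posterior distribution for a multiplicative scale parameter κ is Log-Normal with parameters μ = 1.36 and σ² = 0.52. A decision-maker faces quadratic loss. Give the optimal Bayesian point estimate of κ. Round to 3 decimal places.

5.053

Mode = exp(μ − σ²) = exp(0.84) = 2.316.
Mean = exp(μ + σ²/2) = exp(1.620) = 5.053.
Quadratic loss ⇒ the optimal estimator is the posterior mean.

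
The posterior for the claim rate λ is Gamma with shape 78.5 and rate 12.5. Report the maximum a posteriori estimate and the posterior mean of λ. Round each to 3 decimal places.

Mode = (α−1)/β = 77.5/12.5 = 6.200.
Mean = α/β = 78.5/12.5 = 6.280.
The posterior is right-skewed, so the mean exceeds the mode.

MAP = 6.200; posterior mean = 6.280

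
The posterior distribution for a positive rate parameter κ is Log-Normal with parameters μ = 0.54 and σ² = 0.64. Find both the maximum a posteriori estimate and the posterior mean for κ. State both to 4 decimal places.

MAP = 0.9048; posterior mean = 2.3632

Mode = exp(μ − σ²) = exp(-0.10) = 0.9048.
Mean = exp(μ + σ²/2) = exp(0.860) = 2.3632.
Mean > mode: the posterior has a right tail.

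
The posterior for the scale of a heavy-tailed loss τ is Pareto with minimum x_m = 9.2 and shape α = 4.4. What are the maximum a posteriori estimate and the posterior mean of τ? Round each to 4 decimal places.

The Pareto density is strictly decreasing on [x_m, ∞), so the mode is x_m = 9.2000.
Mean = α·x_m/(α−1) = 4.4·9.2/3.4 = 11.9059.

τ_MAP = 9.2000, E[τ|data] = 11.9059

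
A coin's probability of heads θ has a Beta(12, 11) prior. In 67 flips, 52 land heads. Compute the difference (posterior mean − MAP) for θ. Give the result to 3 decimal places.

-0.005

Posterior: Beta(12+52, 11+15) = Beta(64, 26).
Mode = (64−1)/(64+26−2) = 63/88 = 0.716.
Mean = 64/(64+26) = 64/90 = 0.711.
Difference = 0.711 − 0.716 = -0.005.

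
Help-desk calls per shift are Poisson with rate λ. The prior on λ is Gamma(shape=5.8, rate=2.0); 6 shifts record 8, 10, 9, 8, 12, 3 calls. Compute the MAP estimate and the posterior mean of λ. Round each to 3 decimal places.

Σ counts = 50. Posterior: Gamma(shape = 5.8+50 = 55.8, rate = 2.0+6 = 8.0).
Mode = (α−1)/β = 54.8/8.0 = 6.850.
Mean = α/β = 55.8/8.0 = 6.975.
The mean is pulled above the mode by the posterior's right skew.

λ_MAP = 6.850, E[λ|data] = 6.975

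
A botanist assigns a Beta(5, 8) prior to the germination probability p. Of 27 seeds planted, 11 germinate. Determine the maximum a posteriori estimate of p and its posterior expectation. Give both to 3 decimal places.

Posterior: Beta(5+11, 8+16) = Beta(16, 24).
Mode = (16−1)/(16+24−2) = 15/38 = 0.395.
Mean = 16/(16+24) = 16/40 = 0.400.

maximum a posteriori estimate = 0.395, posterior expectation = 0.400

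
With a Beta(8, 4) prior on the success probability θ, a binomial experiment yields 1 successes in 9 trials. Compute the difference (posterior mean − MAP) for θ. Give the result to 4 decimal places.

0.0075

Posterior: Beta(8+1, 4+8) = Beta(9, 12).
Mode = (9−1)/(9+12−2) = 8/19 = 0.4211.
Mean = 9/(9+12) = 9/21 = 0.4286.
Difference = 0.4286 − 0.4211 = 0.0075.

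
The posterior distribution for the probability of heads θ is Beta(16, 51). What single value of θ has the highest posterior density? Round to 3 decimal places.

0.231

Mode = (16−1)/(16+51−2) = 15/65 = 0.231.
Mean = 16/(16+51) = 16/67 = 0.239.
This is the posterior mode — the MAP estimate.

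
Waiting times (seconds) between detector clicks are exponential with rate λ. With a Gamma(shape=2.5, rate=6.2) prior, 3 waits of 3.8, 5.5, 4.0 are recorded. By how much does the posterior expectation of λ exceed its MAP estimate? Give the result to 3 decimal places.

Σ times = 13.3. Posterior: Gamma(shape = 2.5+3 = 5.5, rate = 6.2+13.3 = 19.5).
Mode = (α−1)/β = 4.5/19.5 = 0.231.
Mean = α/β = 5.5/19.5 = 0.282.
Difference = 0.282 − 0.231 = 0.051.

0.051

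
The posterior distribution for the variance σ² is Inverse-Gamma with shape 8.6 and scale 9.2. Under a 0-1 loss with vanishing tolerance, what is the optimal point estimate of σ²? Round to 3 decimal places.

0.958

Mode = β/(α+1) = 9.2/9.6 = 0.958.
Mean = β/(α−1) = 9.2/7.6 = 1.211.
This is the posterior mode — the MAP estimate.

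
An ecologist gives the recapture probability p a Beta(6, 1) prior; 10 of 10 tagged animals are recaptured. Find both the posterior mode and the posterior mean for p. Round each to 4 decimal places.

Posterior: Beta(6+10, 1+0) = Beta(16, 1).
Since β = 1 ≤ 1 and α > 1, the Beta density is monotone increasing on [0,1]; the mode is at 1.
Mean = 16/(16+1) = 0.9412.

MAP: 1.0000. Posterior mean: 0.9412.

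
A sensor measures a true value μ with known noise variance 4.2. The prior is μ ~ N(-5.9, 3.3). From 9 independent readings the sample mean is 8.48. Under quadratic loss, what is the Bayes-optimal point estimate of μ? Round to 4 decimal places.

6.6984

Posterior for μ is Normal. Precision-weighted mean: (1/3.3·-5.9 + 9/4.2·8.48) / (1/3.3 + 9/4.2) = 6.6984.
A Normal posterior is symmetric, so mode = mean.
Quadratic loss ⇒ the optimal estimator is the posterior mean.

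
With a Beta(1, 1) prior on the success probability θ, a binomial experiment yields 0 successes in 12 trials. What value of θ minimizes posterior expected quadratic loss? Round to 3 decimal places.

Posterior: Beta(1+0, 1+12) = Beta(1, 13).
Since α = 1 ≤ 1 and β > 1, the Beta density is monotone decreasing on [0,1]; the mode is at 0.
Mean = 1/(1+13) = 0.071.
Quadratic loss ⇒ the optimal estimator is the posterior mean.

0.071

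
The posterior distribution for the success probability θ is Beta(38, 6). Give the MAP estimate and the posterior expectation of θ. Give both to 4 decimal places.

Mode = (38−1)/(38+6−2) = 37/42 = 0.8810.
Mean = 38/(38+6) = 38/44 = 0.8636.

MAP estimate = 0.8810, posterior expectation = 0.8636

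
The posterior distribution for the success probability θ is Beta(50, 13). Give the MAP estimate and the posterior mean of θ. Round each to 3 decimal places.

θ_MAP = 0.803, E[θ|data] = 0.794

Mode = (50−1)/(50+13−2) = 49/61 = 0.803.
Mean = 50/(50+13) = 50/63 = 0.794.
The mean is pulled below the mode by the posterior's left skew.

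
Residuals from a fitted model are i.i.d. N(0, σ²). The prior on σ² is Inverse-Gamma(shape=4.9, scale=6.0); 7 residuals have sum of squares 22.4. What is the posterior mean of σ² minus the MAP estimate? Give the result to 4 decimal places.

0.4945

Posterior: Inverse-Gamma(shape = 4.9+7/2 = 8.4, scale = 6.0+22.4/2 = 17.2).
Mode = β/(α+1) = 17.2/9.4 = 1.8298.
Mean = β/(α−1) = 17.2/7.4 = 2.3243.
Difference = 2.3243 − 1.8298 = 0.4945.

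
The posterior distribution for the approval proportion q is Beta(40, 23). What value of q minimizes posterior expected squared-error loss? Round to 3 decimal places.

Mode = (40−1)/(40+23−2) = 39/61 = 0.639.
Mean = 40/(40+23) = 40/63 = 0.635.
Squared-error loss ⇒ the optimal estimator is the posterior mean.

0.635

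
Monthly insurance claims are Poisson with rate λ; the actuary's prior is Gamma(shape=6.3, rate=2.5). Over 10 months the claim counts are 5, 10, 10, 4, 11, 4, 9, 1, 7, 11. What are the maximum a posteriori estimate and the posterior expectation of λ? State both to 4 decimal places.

Σ counts = 72. Posterior: Gamma(shape = 6.3+72 = 78.3, rate = 2.5+10 = 12.5).
Mode = (α−1)/β = 77.3/12.5 = 6.1840.
Mean = α/β = 78.3/12.5 = 6.2640.
The posterior is right-skewed, so the mean exceeds the mode.

MAP = 6.1840; posterior mean = 6.2640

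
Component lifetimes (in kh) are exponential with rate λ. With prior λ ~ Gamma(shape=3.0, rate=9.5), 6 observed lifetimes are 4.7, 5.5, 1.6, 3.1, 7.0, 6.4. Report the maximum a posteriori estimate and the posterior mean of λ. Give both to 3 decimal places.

Σ times = 28.3. Posterior: Gamma(shape = 3.0+6 = 9.0, rate = 9.5+28.3 = 37.8).
Mode = (α−1)/β = 8.0/37.8 = 0.212.
Mean = α/β = 9.0/37.8 = 0.238.
Right-skewed posterior ⇒ mode < mean.

maximum a posteriori estimate = 0.212, posterior mean = 0.238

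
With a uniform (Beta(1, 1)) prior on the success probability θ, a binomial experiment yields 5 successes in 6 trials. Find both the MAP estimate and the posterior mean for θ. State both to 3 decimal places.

Posterior: Beta(1+5, 1+1) = Beta(6, 2).
Mode = (6−1)/(6+2−2) = 5/6 = 0.833.
With a flat prior the MAP equals the MLE, 5/6.
Mean = 6/(6+2) = 6/8 = 0.750.
Left-skewed posterior ⇒ mean < mode.

MAP = 0.833, posterior mean = 0.750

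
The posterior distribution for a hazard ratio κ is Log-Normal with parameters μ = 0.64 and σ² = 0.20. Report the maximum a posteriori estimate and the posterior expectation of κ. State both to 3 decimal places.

κ_MAP = 1.553, E[κ|data] = 2.096

Mode = exp(μ − σ²) = exp(0.44) = 1.553.
Mean = exp(μ + σ²/2) = exp(0.740) = 2.096.
Mean > mode: the posterior has a right tail.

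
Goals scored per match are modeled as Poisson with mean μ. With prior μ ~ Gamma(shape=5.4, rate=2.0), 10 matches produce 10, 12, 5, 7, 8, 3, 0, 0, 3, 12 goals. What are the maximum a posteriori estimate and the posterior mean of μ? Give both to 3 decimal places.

Σ counts = 60. Posterior: Gamma(shape = 5.4+60 = 65.4, rate = 2.0+10 = 12.0).
Mode = (α−1)/β = 64.4/12.0 = 5.367.
Mean = α/β = 65.4/12.0 = 5.450.

MAP = 5.367; posterior mean = 5.450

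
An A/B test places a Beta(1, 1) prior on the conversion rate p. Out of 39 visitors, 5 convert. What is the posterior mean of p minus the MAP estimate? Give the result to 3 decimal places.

Posterior: Beta(1+5, 1+34) = Beta(6, 35).
Mode = (6−1)/(6+35−2) = 5/39 = 0.128.
Mean = 6/(6+35) = 6/41 = 0.146.
Difference = 0.146 − 0.128 = 0.018.

0.018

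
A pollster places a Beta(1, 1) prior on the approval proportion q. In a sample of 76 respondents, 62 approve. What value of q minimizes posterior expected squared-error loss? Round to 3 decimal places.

0.808

Posterior: Beta(1+62, 1+14) = Beta(63, 15).
Mode = (63−1)/(63+15−2) = 62/76 = 0.816.
With a flat prior the MAP equals the MLE, 62/76.
Mean = 63/(63+15) = 63/78 = 0.808.
Squared-error loss ⇒ the optimal estimator is the posterior mean.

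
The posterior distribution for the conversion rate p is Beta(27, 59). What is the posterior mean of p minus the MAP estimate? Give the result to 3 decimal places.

Mode = (27−1)/(27+59−2) = 26/84 = 0.310.
Mean = 27/(27+59) = 27/86 = 0.314.
Difference = 0.314 − 0.310 = 0.004.

0.004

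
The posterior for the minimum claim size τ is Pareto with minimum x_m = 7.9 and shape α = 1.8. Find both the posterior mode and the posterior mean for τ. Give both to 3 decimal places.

The Pareto density is strictly decreasing on [x_m, ∞), so the mode is x_m = 7.900.
Mean = α·x_m/(α−1) = 1.8·7.9/0.8 = 17.775.

MAP: 7.900. Posterior mean: 17.775.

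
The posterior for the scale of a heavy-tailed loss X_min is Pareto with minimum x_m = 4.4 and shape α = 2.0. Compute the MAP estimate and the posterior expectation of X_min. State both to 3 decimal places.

MAP: 4.400. Posterior mean: 8.800.

The Pareto density is strictly decreasing on [x_m, ∞), so the mode is x_m = 4.400.
Mean = α·x_m/(α−1) = 2.0·4.4/1.0 = 8.800.
The posterior is right-skewed, so the mean exceeds the mode.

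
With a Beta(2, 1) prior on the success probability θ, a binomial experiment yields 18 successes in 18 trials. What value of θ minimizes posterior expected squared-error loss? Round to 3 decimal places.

0.952

Posterior: Beta(2+18, 1+0) = Beta(20, 1).
Since β = 1 ≤ 1 and α > 1, the Beta density is monotone increasing on [0,1]; the mode is at 1.
Mean = 20/(20+1) = 0.952.
Squared-error loss ⇒ the optimal estimator is the posterior mean.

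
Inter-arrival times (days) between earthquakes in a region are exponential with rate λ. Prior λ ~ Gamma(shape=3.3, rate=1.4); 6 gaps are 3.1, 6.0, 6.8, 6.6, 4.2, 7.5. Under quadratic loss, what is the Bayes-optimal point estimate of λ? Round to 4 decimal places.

0.2612

Σ times = 34.2. Posterior: Gamma(shape = 3.3+6 = 9.3, rate = 1.4+34.2 = 35.6).
Mode = (α−1)/β = 8.3/35.6 = 0.2331.
Mean = α/β = 9.3/35.6 = 0.2612.
Quadratic loss ⇒ the optimal estimator is the posterior mean.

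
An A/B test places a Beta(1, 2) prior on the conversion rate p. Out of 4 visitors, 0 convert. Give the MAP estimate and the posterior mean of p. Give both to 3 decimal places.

MAP = 0.000; posterior mean = 0.143

Posterior: Beta(1+0, 2+4) = Beta(1, 6).
Since α = 1 ≤ 1 and β > 1, the Beta density is monotone decreasing on [0,1]; the mode is at 0.
Mean = 1/(1+6) = 0.143.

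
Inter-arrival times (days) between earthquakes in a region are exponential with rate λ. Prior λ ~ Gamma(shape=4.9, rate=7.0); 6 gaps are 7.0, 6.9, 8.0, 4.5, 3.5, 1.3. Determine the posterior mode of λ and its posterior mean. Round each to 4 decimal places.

MAP = 0.2592; posterior mean = 0.2853

Σ times = 31.2. Posterior: Gamma(shape = 4.9+6 = 10.9, rate = 7.0+31.2 = 38.2).
Mode = (α−1)/β = 9.9/38.2 = 0.2592.
Mean = α/β = 10.9/38.2 = 0.2853.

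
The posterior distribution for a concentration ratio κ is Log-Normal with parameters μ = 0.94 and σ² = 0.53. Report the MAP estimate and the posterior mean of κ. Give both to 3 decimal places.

Mode = exp(μ − σ²) = exp(0.41) = 1.507.
Mean = exp(μ + σ²/2) = exp(1.205) = 3.337.

MAP estimate = 1.507, posterior mean = 3.337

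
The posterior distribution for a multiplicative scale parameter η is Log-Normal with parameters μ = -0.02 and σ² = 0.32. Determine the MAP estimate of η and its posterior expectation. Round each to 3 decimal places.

Mode = exp(μ − σ²) = exp(-0.34) = 0.712.
Mean = exp(μ + σ²/2) = exp(0.140) = 1.150.

η_MAP = 0.712, E[η|data] = 1.150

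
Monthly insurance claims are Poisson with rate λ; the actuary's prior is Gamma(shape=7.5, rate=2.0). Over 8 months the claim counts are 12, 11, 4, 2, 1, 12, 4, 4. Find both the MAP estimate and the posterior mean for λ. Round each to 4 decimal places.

Σ counts = 50. Posterior: Gamma(shape = 7.5+50 = 57.5, rate = 2.0+8 = 10.0).
Mode = (α−1)/β = 56.5/10.0 = 5.6500.
Mean = α/β = 57.5/10.0 = 5.7500.
The mean is pulled above the mode by the posterior's right skew.

MAP: 5.6500. Posterior mean: 5.7500.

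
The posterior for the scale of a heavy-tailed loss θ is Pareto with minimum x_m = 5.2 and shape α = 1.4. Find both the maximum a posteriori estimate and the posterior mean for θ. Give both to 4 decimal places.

MAP: 5.2000. Posterior mean: 18.2000.

The Pareto density is strictly decreasing on [x_m, ∞), so the mode is x_m = 5.2000.
Mean = α·x_m/(α−1) = 1.4·5.2/0.4 = 18.2000.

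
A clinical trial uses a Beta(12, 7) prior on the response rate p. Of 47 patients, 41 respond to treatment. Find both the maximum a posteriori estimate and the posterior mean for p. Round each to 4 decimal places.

Posterior: Beta(12+41, 7+6) = Beta(53, 13).
Mode = (53−1)/(53+13−2) = 52/64 = 0.8125.
Mean = 53/(53+13) = 53/66 = 0.8030.

maximum a posteriori estimate = 0.8125, posterior mean = 0.8030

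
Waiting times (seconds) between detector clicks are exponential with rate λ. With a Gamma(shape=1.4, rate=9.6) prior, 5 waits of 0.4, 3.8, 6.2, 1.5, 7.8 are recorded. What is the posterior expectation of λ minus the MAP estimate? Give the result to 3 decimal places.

Σ times = 19.7. Posterior: Gamma(shape = 1.4+5 = 6.4, rate = 9.6+19.7 = 29.3).
Mode = (α−1)/β = 5.4/29.3 = 0.184.
Mean = α/β = 6.4/29.3 = 0.218.
Difference = 0.218 − 0.184 = 0.034.

0.034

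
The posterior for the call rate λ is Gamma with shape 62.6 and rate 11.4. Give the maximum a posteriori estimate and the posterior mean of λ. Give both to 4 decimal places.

MAP: 5.4035. Posterior mean: 5.4912.

Mode = (α−1)/β = 61.6/11.4 = 5.4035.
Mean = α/β = 62.6/11.4 = 5.4912.
Mean > mode: the posterior has a right tail.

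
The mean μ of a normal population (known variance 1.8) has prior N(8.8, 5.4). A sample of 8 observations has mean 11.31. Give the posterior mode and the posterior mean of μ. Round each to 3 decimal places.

Posterior for μ is Normal. Precision-weighted mean: (1/5.4·8.8 + 8/1.8·11.31) / (1/5.4 + 8/1.8) = 11.210.
A Normal posterior is symmetric, so mode = mean.

MAP = 11.210, posterior mean = 11.210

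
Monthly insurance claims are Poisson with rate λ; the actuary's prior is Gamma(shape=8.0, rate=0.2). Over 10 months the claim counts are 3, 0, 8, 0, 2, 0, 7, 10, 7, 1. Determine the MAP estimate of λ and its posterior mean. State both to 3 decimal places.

Σ counts = 38. Posterior: Gamma(shape = 8.0+38 = 46.0, rate = 0.2+10 = 10.2).
Mode = (α−1)/β = 45.0/10.2 = 4.412.
Mean = α/β = 46.0/10.2 = 4.510.
The posterior is right-skewed, so the mean exceeds the mode.

λ_MAP = 4.412, E[λ|data] = 4.510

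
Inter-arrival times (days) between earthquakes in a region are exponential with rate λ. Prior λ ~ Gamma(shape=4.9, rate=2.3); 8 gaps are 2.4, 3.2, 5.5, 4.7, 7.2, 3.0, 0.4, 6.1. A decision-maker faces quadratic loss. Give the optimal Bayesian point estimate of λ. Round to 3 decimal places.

0.371

Σ times = 32.5. Posterior: Gamma(shape = 4.9+8 = 12.9, rate = 2.3+32.5 = 34.8).
Mode = (α−1)/β = 11.9/34.8 = 0.342.
Mean = α/β = 12.9/34.8 = 0.371.
Quadratic loss ⇒ the optimal estimator is the posterior mean.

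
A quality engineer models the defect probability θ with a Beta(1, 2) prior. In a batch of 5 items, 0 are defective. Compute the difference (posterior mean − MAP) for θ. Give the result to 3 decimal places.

0.125

Posterior: Beta(1+0, 2+5) = Beta(1, 7).
Since α = 1 ≤ 1 and β > 1, the Beta density is monotone decreasing on [0,1]; the mode is at 0.
Mean = 1/(1+7) = 0.125.
Difference = 0.125 − 0.000 = 0.125.
The posterior is right-skewed, so the mean exceeds the mode.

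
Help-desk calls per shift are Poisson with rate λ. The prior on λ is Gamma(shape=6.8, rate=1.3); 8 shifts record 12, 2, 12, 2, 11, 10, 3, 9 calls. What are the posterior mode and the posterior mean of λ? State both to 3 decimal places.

MAP: 7.183. Posterior mean: 7.290.

Σ counts = 61. Posterior: Gamma(shape = 6.8+61 = 67.8, rate = 1.3+8 = 9.3).
Mode = (α−1)/β = 66.8/9.3 = 7.183.
Mean = α/β = 67.8/9.3 = 7.290.
Mean > mode: the posterior has a right tail.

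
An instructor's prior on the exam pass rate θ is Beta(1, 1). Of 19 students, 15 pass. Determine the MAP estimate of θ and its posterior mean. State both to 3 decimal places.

Posterior: Beta(1+15, 1+4) = Beta(16, 5).
Mode = (16−1)/(16+5−2) = 15/19 = 0.789.
With a flat prior the MAP equals the MLE, 15/19.
Mean = 16/(16+5) = 16/21 = 0.762.
The posterior is left-skewed, so the mode exceeds the mean.

MAP estimate = 0.789, posterior mean = 0.762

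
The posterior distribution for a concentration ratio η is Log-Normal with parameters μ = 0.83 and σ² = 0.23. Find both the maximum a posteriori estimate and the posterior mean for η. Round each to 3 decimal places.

η_MAP = 1.822, E[η|data] = 2.573

Mode = exp(μ − σ²) = exp(0.60) = 1.822.
Mean = exp(μ + σ²/2) = exp(0.945) = 2.573.
Right-skewed posterior ⇒ mode < mean.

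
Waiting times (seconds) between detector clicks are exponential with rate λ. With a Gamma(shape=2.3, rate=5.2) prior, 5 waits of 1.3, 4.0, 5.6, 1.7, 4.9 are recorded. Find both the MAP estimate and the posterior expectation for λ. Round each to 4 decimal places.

MAP = 0.2775, posterior mean = 0.3216

Σ times = 17.5. Posterior: Gamma(shape = 2.3+5 = 7.3, rate = 5.2+17.5 = 22.7).
Mode = (α−1)/β = 6.3/22.7 = 0.2775.
Mean = α/β = 7.3/22.7 = 0.3216.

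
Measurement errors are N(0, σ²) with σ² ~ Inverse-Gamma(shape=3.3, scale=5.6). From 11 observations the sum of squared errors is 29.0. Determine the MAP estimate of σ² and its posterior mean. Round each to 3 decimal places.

Posterior: Inverse-Gamma(shape = 3.3+11/2 = 8.8, scale = 5.6+29.0/2 = 20.1).
Mode = β/(α+1) = 20.1/9.8 = 2.051.
Mean = β/(α−1) = 20.1/7.8 = 2.577.

MAP estimate = 2.051, posterior mean = 2.577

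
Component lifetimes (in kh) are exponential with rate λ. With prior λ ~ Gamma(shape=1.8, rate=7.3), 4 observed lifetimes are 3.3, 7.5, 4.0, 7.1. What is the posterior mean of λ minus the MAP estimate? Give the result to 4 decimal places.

Σ times = 21.9. Posterior: Gamma(shape = 1.8+4 = 5.8, rate = 7.3+21.9 = 29.2).
Mode = (α−1)/β = 4.8/29.2 = 0.1644.
Mean = α/β = 5.8/29.2 = 0.1986.
Difference = 0.1986 − 0.1644 = 0.0342.

0.0342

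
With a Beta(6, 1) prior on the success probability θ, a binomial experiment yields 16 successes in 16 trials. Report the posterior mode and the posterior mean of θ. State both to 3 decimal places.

MAP = 1.000; posterior mean = 0.957

Posterior: Beta(6+16, 1+0) = Beta(22, 1).
Since β = 1 ≤ 1 and α > 1, the Beta density is monotone increasing on [0,1]; the mode is at 1.
Mean = 22/(22+1) = 0.957.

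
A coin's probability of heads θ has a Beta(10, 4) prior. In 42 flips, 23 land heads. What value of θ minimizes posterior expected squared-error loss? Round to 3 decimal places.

0.589

Posterior: Beta(10+23, 4+19) = Beta(33, 23).
Mode = (33−1)/(33+23−2) = 32/54 = 0.593.
Mean = 33/(33+23) = 33/56 = 0.589.
Squared-error loss ⇒ the optimal estimator is the posterior mean.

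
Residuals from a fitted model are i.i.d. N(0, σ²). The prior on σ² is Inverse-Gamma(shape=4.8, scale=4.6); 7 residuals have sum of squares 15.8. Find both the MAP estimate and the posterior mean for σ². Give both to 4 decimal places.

σ²_MAP = 1.3441, E[σ²|data] = 1.7123

Posterior: Inverse-Gamma(shape = 4.8+7/2 = 8.3, scale = 4.6+15.8/2 = 12.5).
Mode = β/(α+1) = 12.5/9.3 = 1.3441.
Mean = β/(α−1) = 12.5/7.3 = 1.7123.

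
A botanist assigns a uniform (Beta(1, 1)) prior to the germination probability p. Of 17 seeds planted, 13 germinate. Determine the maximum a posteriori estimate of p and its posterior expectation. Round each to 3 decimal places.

MAP = 0.765, posterior mean = 0.737

Posterior: Beta(1+13, 1+4) = Beta(14, 5).
Mode = (14−1)/(14+5−2) = 13/17 = 0.765.
With a flat prior the MAP equals the MLE, 13/17.
Mean = 14/(14+5) = 14/19 = 0.737.
The mean is pulled below the mode by the posterior's left skew.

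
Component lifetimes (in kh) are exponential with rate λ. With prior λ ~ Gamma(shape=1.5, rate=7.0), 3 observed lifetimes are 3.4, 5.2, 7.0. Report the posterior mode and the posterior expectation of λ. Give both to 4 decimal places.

Σ times = 15.6. Posterior: Gamma(shape = 1.5+3 = 4.5, rate = 7.0+15.6 = 22.6).
Mode = (α−1)/β = 3.5/22.6 = 0.1549.
Mean = α/β = 4.5/22.6 = 0.1991.

MAP = 0.1549; posterior mean = 0.1991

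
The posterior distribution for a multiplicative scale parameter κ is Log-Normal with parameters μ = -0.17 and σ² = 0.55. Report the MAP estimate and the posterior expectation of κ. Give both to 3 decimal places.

Mode = exp(μ − σ²) = exp(-0.72) = 0.487.
Mean = exp(μ + σ²/2) = exp(0.105) = 1.111.
The posterior is right-skewed, so the mean exceeds the mode.

κ_MAP = 0.487, E[κ|data] = 1.111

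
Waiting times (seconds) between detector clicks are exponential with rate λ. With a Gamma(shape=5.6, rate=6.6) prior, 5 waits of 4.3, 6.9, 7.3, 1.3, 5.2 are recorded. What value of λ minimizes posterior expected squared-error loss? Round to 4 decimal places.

0.3354

Σ times = 25.0. Posterior: Gamma(shape = 5.6+5 = 10.6, rate = 6.6+25.0 = 31.6).
Mode = (α−1)/β = 9.6/31.6 = 0.3038.
Mean = α/β = 10.6/31.6 = 0.3354.
Squared-error loss ⇒ the optimal estimator is the posterior mean.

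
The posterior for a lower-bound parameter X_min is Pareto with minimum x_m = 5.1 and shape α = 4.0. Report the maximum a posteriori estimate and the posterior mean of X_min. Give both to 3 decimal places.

The Pareto density is strictly decreasing on [x_m, ∞), so the mode is x_m = 5.100.
Mean = α·x_m/(α−1) = 4.0·5.1/3.0 = 6.800.

MAP = 5.100; posterior mean = 6.800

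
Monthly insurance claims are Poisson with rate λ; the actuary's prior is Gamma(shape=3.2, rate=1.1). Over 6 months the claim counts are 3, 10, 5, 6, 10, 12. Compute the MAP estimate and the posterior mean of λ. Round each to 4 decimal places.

Σ counts = 46. Posterior: Gamma(shape = 3.2+46 = 49.2, rate = 1.1+6 = 7.1).
Mode = (α−1)/β = 48.2/7.1 = 6.7887.
Mean = α/β = 49.2/7.1 = 6.9296.

MAP = 6.7887, posterior mean = 6.9296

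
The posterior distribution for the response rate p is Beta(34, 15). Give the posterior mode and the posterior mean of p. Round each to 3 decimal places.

posterior mode = 0.702, posterior mean = 0.694

Mode = (34−1)/(34+15−2) = 33/47 = 0.702.
Mean = 34/(34+15) = 34/49 = 0.694.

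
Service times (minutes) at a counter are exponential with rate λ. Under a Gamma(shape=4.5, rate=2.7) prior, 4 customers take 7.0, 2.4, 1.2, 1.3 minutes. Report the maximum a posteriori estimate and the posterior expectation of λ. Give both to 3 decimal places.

MAP: 0.514. Posterior mean: 0.582.

Σ times = 11.9. Posterior: Gamma(shape = 4.5+4 = 8.5, rate = 2.7+11.9 = 14.6).
Mode = (α−1)/β = 7.5/14.6 = 0.514.
Mean = α/β = 8.5/14.6 = 0.582.
Mean > mode: the posterior has a right tail.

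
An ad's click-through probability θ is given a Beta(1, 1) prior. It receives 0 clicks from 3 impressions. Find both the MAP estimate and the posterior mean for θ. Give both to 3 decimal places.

Posterior: Beta(1+0, 1+3) = Beta(1, 4).
Since α = 1 ≤ 1 and β > 1, the Beta density is monotone decreasing on [0,1]; the mode is at 0.
Mean = 1/(1+4) = 0.200.

θ_MAP = 0.000, E[θ|data] = 0.200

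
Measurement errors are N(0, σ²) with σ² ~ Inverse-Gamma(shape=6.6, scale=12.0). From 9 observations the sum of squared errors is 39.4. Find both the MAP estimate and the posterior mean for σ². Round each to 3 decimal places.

MAP estimate = 2.620, posterior mean = 3.139

Posterior: Inverse-Gamma(shape = 6.6+9/2 = 11.1, scale = 12.0+39.4/2 = 31.7).
Mode = β/(α+1) = 31.7/12.1 = 2.620.
Mean = β/(α−1) = 31.7/10.1 = 3.139.
The posterior is right-skewed, so the mean exceeds the mode.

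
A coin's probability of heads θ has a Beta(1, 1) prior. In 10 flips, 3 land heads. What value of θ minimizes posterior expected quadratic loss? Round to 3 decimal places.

Posterior: Beta(1+3, 1+7) = Beta(4, 8).
Mode = (4−1)/(4+8−2) = 3/10 = 0.300.
With a flat prior the MAP equals the MLE, 3/10.
Mean = 4/(4+8) = 4/12 = 0.333.
Quadratic loss ⇒ the optimal estimator is the posterior mean.

0.333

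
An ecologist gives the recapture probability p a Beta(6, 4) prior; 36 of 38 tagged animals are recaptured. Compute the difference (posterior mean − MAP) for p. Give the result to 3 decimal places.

Posterior: Beta(6+36, 4+2) = Beta(42, 6).
Mode = (42−1)/(42+6−2) = 41/46 = 0.891.
Mean = 42/(42+6) = 42/48 = 0.875.
Difference = 0.875 − 0.891 = -0.016.

-0.016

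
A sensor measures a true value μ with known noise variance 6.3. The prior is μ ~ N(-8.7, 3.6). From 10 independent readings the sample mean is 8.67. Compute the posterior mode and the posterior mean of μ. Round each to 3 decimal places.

Posterior for μ is Normal. Precision-weighted mean: (1/3.6·-8.7 + 10/6.3·8.67) / (1/3.6 + 10/6.3) = 6.083.
A Normal posterior is symmetric, so mode = mean.

MAP = 6.083, posterior mean = 6.083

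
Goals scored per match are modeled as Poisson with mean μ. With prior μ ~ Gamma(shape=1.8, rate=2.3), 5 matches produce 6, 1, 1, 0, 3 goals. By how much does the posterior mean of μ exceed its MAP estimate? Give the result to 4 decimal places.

0.1370

Σ counts = 11. Posterior: Gamma(shape = 1.8+11 = 12.8, rate = 2.3+5 = 7.3).
Mode = (α−1)/β = 11.8/7.3 = 1.6164.
Mean = α/β = 12.8/7.3 = 1.7534.
Difference = 1.7534 − 1.6164 = 0.1370.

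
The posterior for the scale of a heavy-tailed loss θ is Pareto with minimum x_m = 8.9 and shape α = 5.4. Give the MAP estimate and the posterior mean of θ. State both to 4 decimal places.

The Pareto density is strictly decreasing on [x_m, ∞), so the mode is x_m = 8.9000.
Mean = α·x_m/(α−1) = 5.4·8.9/4.4 = 10.9227.

θ_MAP = 8.9000, E[θ|data] = 10.9227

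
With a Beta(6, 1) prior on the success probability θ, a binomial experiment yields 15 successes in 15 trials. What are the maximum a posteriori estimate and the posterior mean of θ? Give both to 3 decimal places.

Posterior: Beta(6+15, 1+0) = Beta(21, 1).
Since β = 1 ≤ 1 and α > 1, the Beta density is monotone increasing on [0,1]; the mode is at 1.
Mean = 21/(21+1) = 0.955.

maximum a posteriori estimate = 1.000, posterior mean = 0.955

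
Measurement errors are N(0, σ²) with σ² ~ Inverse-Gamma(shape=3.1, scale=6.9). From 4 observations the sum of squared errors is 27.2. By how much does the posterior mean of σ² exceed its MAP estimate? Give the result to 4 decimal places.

1.6393

Posterior: Inverse-Gamma(shape = 3.1+4/2 = 5.1, scale = 6.9+27.2/2 = 20.5).
Mode = β/(α+1) = 20.5/6.1 = 3.3607.
Mean = β/(α−1) = 20.5/4.1 = 5.0000.
Difference = 5.0000 − 3.3607 = 1.6393.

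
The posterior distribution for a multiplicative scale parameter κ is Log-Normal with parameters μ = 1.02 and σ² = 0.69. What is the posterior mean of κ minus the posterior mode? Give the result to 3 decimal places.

2.525

Mode = exp(μ − σ²) = exp(0.33) = 1.391.
Mean = exp(μ + σ²/2) = exp(1.365) = 3.916.
Difference = 3.916 − 1.391 = 2.525.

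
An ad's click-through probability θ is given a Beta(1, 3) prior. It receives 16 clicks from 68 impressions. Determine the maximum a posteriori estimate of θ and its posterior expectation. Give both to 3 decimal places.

MAP = 0.229, posterior mean = 0.236

Posterior: Beta(1+16, 3+52) = Beta(17, 55).
Mode = (17−1)/(17+55−2) = 16/70 = 0.229.
Mean = 17/(17+55) = 17/72 = 0.236.
The mean is pulled above the mode by the posterior's right skew.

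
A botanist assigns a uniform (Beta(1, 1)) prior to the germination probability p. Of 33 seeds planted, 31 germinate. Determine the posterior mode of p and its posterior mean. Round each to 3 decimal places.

p_MAP = 0.939, E[p|data] = 0.914

Posterior: Beta(1+31, 1+2) = Beta(32, 3).
Mode = (32−1)/(32+3−2) = 31/33 = 0.939.
Mean = 32/(32+3) = 32/35 = 0.914.
Left-skewed posterior ⇒ mean < mode.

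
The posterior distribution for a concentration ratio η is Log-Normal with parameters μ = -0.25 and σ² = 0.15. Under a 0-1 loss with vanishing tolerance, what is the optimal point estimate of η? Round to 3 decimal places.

Mode = exp(μ − σ²) = exp(-0.40) = 0.670.
Mean = exp(μ + σ²/2) = exp(-0.175) = 0.839.
This is the posterior mode — the MAP estimate.

0.670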